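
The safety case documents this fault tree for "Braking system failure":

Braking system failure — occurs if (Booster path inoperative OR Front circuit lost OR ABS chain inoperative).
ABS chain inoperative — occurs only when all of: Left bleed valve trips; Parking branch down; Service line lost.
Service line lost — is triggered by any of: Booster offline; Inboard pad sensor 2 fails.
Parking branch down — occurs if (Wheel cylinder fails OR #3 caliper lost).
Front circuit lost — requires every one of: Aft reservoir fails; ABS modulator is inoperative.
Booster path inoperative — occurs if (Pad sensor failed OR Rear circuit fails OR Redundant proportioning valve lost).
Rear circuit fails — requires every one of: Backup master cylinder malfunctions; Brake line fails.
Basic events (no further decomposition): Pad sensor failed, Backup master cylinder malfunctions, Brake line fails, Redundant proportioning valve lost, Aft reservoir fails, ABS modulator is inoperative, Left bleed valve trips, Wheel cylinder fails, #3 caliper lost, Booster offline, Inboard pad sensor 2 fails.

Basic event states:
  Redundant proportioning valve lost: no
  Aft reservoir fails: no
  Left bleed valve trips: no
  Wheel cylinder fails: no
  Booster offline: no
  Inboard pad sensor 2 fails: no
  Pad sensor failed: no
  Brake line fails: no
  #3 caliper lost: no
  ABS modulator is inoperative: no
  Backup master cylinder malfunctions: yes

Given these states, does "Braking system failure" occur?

Rear circuit fails [AND]: Backup master cylinder malfunctions=occurs, Brake line fails=not → not all inputs occur → does not occur.
Booster path inoperative [OR]: Pad sensor failed=not, Rear circuit fails=not, Redundant proportioning valve lost=not → no input occurs → does not occur.
Front circuit lost [AND]: Aft reservoir fails=not, ABS modulator is inoperative=not → not all inputs occur → does not occur.
Parking branch down [OR]: Wheel cylinder fails=not, #3 caliper lost=not → no input occurs → does not occur.
Service line lost [OR]: Booster offline=not, Inboard pad sensor 2 fails=not → no input occurs → does not occur.
ABS chain inoperative [AND]: Left bleed valve trips=not, Parking branch down=not, Service line lost=not → not all inputs occur → does not occur.
Braking system failure [OR]: Booster path inoperative=not, Front circuit lost=not, ABS chain inoperative=not → no input occurs → does not occur.

No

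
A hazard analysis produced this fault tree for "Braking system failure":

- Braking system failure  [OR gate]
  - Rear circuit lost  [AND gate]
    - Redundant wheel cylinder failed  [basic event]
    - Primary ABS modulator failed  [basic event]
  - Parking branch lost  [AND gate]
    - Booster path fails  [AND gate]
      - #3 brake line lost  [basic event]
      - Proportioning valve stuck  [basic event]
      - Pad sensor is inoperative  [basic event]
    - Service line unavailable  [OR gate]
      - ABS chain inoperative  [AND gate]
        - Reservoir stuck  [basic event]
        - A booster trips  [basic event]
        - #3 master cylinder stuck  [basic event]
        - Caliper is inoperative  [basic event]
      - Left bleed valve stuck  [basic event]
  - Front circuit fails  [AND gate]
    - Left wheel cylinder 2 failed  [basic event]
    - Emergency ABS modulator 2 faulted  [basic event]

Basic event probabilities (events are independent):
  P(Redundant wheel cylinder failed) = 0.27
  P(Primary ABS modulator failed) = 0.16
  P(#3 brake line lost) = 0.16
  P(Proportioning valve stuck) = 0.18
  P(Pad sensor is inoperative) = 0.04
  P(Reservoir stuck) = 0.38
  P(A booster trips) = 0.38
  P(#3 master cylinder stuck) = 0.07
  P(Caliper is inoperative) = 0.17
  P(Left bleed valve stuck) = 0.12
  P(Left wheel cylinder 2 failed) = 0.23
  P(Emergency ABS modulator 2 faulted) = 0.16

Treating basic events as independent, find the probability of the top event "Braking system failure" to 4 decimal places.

0.0785

P(Rear circuit lost) [AND] = 0.27 × 0.16 = 0.043200
P(Booster path fails) [AND] = 0.16 × 0.18 × 0.04 = 0.001152
P(ABS chain inoperative) [AND] = 0.38 × 0.38 × 0.07 × 0.17 = 0.001718
P(Service line unavailable) [OR] = 1 − (1−0.001718) × (1−0.12) = 0.121512
P(Parking branch lost) [AND] = 0.001152 × 0.121512 = 0.000140
P(Front circuit fails) [AND] = 0.23 × 0.16 = 0.036800
P(Braking system failure) [OR] = 1 − (1−0.043200) × (1−0.000140) × (1−0.036800) = 0.078539
Rounded to 4 decimal places: P(Braking system failure) ≈ 0.0785.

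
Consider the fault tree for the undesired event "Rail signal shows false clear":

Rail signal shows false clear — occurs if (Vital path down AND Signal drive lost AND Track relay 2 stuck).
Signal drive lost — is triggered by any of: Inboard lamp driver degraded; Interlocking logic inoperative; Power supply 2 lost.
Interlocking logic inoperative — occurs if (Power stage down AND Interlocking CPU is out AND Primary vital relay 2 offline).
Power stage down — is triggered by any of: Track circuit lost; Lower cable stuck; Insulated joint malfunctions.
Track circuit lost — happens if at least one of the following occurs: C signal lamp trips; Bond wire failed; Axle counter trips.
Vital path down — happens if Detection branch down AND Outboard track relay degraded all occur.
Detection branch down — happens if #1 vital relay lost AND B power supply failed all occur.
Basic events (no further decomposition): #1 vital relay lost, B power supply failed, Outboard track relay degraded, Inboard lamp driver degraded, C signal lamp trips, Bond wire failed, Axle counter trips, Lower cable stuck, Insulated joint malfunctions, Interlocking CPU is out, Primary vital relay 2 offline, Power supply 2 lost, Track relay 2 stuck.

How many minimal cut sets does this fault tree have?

7

Detection branch down [AND]: one cut set from each child combined → 1 × 1 = 1 cut set(s).
Vital path down [AND]: one cut set from each child combined → 1 × 1 = 1 cut set(s).
Track circuit lost [OR]: union of children's cut sets → 3 cut set(s).
Power stage down [OR]: union of children's cut sets → 5 cut set(s).
Interlocking logic inoperative [AND]: one cut set from each child combined → 5 × 1 × 1 = 5 cut set(s).
Signal drive lost [OR]: union of children's cut sets → 7 cut set(s).
Rail signal shows false clear [AND]: one cut set from each child combined → 1 × 7 × 1 = 7 cut set(s).
Minimal cut sets: {#1 vital relay lost, B power supply failed, Inboard lamp driver degraded, Outboard track relay degraded, Track relay 2 stuck}; {#1 vital relay lost, B power supply failed, C signal lamp trips, Interlocking CPU is out, Outboard track relay degraded, Primary vital relay 2 offline, Track relay 2 stuck}; {#1 vital relay lost, B power supply failed, Bond wire failed, Interlocking CPU is out, Outboard track relay degraded, Primary vital relay 2 offline, Track relay 2 stuck}; {#1 vital relay lost, Axle counter trips, B power supply failed, Interlocking CPU is out, Outboard track relay degraded, Primary vital relay 2 offline, Track relay 2 stuck}; {#1 vital relay lost, B power supply failed, Interlocking CPU is out, Lower cable stuck, Outboard track relay degraded, Primary vital relay 2 offline, Track relay 2 stuck}; {#1 vital relay lost, B power supply failed, Insulated joint malfunctions, Interlocking CPU is out, Outboard track relay degraded, Primary vital relay 2 offline, Track relay 2 stuck}; {#1 vital relay lost, B power supply failed, Outboard track relay degraded, Power supply 2 lost, Track relay 2 stuck}.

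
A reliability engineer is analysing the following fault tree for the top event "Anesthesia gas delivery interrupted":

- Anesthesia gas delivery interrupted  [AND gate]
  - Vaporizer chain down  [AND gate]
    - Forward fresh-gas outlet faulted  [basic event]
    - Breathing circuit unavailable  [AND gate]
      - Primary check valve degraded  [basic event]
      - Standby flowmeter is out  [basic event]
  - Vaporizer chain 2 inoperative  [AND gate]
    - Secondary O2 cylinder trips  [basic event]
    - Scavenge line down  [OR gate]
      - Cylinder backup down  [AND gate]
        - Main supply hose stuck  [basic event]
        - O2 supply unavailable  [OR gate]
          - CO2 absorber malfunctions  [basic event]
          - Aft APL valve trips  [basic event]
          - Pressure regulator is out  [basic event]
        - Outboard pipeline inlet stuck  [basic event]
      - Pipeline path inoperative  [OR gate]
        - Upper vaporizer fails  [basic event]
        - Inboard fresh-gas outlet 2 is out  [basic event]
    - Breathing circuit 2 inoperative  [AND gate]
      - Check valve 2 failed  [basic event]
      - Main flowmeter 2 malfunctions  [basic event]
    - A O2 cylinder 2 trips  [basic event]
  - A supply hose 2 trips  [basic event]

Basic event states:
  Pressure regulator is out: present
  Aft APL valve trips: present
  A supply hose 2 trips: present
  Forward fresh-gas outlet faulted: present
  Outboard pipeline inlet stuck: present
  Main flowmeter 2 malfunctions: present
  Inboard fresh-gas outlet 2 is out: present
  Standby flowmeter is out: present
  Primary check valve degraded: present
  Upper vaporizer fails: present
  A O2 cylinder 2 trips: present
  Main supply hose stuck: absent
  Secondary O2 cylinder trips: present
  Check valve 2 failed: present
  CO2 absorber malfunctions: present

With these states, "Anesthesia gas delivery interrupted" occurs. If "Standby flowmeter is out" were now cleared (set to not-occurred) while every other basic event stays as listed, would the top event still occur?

Counterfactual: set "Standby flowmeter is out" to not occurred.
Breathing circuit unavailable [AND]: Primary check valve degraded=occurs, Standby flowmeter is out=not → not all inputs occur → does not occur.
Vaporizer chain down [AND]: Forward fresh-gas outlet faulted=occurs, Breathing circuit unavailable=not → not all inputs occur → does not occur.
O2 supply unavailable [OR]: CO2 absorber malfunctions=occurs, Aft APL valve trips=occurs, Pressure regulator is out=occurs → at least one input occurs → occurs.
Cylinder backup down [AND]: Main supply hose stuck=not, O2 supply unavailable=occurs, Outboard pipeline inlet stuck=occurs → not all inputs occur → does not occur.
Pipeline path inoperative [OR]: Upper vaporizer fails=occurs, Inboard fresh-gas outlet 2 is out=occurs → at least one input occurs → occurs.
Scavenge line down [OR]: Cylinder backup down=not, Pipeline path inoperative=occurs → at least one input occurs → occurs.
Breathing circuit 2 inoperative [AND]: Check valve 2 failed=occurs, Main flowmeter 2 malfunctions=occurs → all inputs occur → occurs.
Vaporizer chain 2 inoperative [AND]: Secondary O2 cylinder trips=occurs, Scavenge line down=occurs, Breathing circuit 2 inoperative=occurs, A O2 cylinder 2 trips=occurs → all inputs occur → occurs.
Anesthesia gas delivery interrupted [AND]: Vaporizer chain down=not, Vaporizer chain 2 inoperative=occurs, A supply hose 2 trips=occurs → not all inputs occur → does not occur.

No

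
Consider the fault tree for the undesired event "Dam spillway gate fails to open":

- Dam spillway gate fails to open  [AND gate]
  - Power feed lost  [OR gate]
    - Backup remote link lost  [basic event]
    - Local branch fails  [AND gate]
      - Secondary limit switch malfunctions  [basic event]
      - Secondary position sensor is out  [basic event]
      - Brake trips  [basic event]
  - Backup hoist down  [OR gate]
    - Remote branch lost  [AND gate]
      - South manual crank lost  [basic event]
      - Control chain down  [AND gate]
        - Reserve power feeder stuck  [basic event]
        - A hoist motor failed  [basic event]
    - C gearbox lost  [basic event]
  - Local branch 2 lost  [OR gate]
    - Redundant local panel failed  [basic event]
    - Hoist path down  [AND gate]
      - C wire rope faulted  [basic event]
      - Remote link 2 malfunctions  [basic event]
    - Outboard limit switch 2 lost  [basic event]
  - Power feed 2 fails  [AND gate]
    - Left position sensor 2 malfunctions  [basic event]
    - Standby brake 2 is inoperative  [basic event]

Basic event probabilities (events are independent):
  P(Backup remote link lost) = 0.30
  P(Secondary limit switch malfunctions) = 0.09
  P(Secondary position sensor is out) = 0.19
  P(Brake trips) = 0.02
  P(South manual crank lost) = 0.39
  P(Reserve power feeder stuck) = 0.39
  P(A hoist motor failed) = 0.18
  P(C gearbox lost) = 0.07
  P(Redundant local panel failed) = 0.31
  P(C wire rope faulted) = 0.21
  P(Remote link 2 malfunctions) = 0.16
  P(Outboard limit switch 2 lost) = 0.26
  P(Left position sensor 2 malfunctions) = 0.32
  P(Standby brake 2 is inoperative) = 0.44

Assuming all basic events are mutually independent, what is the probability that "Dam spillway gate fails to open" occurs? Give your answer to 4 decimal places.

P(Local branch fails) [AND] = 0.09 × 0.19 × 0.02 = 0.000342
P(Power feed lost) [OR] = 1 − (1−0.30) × (1−0.000342) = 0.300239
P(Control chain down) [AND] = 0.39 × 0.18 = 0.070200
P(Remote branch lost) [AND] = 0.39 × 0.070200 = 0.027378
P(Backup hoist down) [OR] = 1 − (1−0.027378) × (1−0.07) = 0.095462
P(Hoist path down) [AND] = 0.21 × 0.16 = 0.033600
P(Local branch 2 lost) [OR] = 1 − (1−0.31) × (1−0.033600) × (1−0.26) = 0.506556
P(Power feed 2 fails) [AND] = 0.32 × 0.44 = 0.140800
P(Dam spillway gate fails to open) [AND] = 0.300239 × 0.095462 × 0.506556 × 0.140800 = 0.002044
Rounded to 4 decimal places: P(Dam spillway gate fails to open) ≈ 0.0020.

0.0020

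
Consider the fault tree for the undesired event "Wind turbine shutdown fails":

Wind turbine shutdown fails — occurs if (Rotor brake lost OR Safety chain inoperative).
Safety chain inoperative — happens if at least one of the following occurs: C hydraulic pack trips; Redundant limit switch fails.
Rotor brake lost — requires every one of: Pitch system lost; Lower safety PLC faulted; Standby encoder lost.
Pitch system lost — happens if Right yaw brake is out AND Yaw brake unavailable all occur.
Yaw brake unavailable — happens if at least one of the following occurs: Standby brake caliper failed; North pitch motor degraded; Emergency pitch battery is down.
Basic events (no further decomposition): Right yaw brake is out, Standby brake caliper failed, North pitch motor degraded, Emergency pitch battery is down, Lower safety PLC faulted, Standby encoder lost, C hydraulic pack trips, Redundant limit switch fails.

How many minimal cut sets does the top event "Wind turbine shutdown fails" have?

Yaw brake unavailable [OR]: union of children's cut sets → 3 cut set(s).
Pitch system lost [AND]: one cut set from each child combined → 1 × 3 = 3 cut set(s).
Rotor brake lost [AND]: one cut set from each child combined → 3 × 1 × 1 = 3 cut set(s).
Safety chain inoperative [OR]: union of children's cut sets → 2 cut set(s).
Wind turbine shutdown fails [OR]: union of children's cut sets → 5 cut set(s).
Minimal cut sets: {Lower safety PLC faulted, Right yaw brake is out, Standby brake caliper failed, Standby encoder lost}; {Lower safety PLC faulted, North pitch motor degraded, Right yaw brake is out, Standby encoder lost}; {Emergency pitch battery is down, Lower safety PLC faulted, Right yaw brake is out, Standby encoder lost}; {C hydraulic pack trips}; {Redundant limit switch fails}.

5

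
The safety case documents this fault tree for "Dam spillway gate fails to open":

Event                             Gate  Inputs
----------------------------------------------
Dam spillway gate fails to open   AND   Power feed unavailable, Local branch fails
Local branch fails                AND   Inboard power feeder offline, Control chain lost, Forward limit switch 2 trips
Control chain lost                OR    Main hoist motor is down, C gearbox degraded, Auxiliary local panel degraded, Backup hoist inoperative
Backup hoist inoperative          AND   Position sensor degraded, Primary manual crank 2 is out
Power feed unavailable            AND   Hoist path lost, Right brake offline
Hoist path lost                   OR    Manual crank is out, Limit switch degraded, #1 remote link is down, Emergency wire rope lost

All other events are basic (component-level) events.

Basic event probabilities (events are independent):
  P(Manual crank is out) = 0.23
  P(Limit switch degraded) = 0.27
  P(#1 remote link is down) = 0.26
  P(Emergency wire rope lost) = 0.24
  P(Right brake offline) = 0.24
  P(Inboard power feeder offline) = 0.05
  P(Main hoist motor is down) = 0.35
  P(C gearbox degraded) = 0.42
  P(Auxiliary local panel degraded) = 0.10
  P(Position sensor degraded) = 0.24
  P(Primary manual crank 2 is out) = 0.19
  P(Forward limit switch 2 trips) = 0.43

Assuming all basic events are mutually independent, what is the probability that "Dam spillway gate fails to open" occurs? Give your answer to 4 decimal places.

P(Hoist path lost) [OR] = 1 − (1−0.23) × (1−0.27) × (1−0.26) × (1−0.24) = 0.683875
P(Power feed unavailable) [AND] = 0.683875 × 0.24 = 0.164130
P(Backup hoist inoperative) [AND] = 0.24 × 0.19 = 0.045600
P(Control chain lost) [OR] = 1 − (1−0.35) × (1−0.42) × (1−0.10) × (1−0.045600) = 0.676172
P(Local branch fails) [AND] = 0.05 × 0.676172 × 0.43 = 0.014538
P(Dam spillway gate fails to open) [AND] = 0.164130 × 0.014538 = 0.002386
Rounded to 4 decimal places: P(Dam spillway gate fails to open) ≈ 0.0024.

0.0024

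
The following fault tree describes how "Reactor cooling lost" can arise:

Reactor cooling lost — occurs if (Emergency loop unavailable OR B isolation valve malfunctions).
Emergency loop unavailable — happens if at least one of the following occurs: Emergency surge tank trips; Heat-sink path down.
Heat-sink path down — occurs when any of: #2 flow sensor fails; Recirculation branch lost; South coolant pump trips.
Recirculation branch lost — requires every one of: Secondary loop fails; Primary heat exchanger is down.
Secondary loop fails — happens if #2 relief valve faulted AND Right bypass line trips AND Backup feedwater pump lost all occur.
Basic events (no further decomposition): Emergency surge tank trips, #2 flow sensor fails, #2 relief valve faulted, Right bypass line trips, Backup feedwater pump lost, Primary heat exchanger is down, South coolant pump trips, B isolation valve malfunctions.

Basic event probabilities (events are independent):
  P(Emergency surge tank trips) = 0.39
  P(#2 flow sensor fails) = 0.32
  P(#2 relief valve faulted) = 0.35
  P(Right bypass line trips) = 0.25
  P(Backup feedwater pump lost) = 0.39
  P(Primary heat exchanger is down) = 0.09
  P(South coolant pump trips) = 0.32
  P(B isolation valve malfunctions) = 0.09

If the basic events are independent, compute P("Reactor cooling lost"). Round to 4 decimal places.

0.7441

P(Secondary loop fails) [AND] = 0.35 × 0.25 × 0.39 = 0.034125
P(Recirculation branch lost) [AND] = 0.034125 × 0.09 = 0.003071
P(Heat-sink path down) [OR] = 1 − (1−0.32) × (1−0.003071) × (1−0.32) = 0.539020
P(Emergency loop unavailable) [OR] = 1 − (1−0.39) × (1−0.539020) = 0.718802
P(Reactor cooling lost) [OR] = 1 − (1−0.718802) × (1−0.09) = 0.744110
Rounded to 4 decimal places: P(Reactor cooling lost) ≈ 0.7441.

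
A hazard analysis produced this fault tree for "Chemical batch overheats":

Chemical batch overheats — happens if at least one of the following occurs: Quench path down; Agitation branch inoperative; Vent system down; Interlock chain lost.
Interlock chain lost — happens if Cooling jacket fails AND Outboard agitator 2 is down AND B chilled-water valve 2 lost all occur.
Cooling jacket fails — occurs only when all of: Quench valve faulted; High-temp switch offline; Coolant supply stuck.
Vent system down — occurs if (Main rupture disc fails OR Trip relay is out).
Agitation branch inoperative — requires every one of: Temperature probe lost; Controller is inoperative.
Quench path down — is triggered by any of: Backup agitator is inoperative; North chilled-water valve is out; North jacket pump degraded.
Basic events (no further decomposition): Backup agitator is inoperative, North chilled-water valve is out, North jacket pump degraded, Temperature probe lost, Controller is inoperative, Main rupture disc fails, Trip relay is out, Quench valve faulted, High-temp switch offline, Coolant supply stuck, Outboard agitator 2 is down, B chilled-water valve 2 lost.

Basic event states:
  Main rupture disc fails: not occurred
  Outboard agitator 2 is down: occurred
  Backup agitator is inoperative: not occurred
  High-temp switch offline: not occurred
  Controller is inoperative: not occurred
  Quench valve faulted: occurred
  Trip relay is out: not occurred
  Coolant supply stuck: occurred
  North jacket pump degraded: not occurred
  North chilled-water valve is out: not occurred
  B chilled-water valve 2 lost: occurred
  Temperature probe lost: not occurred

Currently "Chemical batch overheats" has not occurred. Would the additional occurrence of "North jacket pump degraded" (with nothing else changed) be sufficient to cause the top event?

Counterfactual: set "North jacket pump degraded" to occurred.
Quench path down [OR]: Backup agitator is inoperative=not, North chilled-water valve is out=not, North jacket pump degraded=occurs → at least one input occurs → occurs.
Agitation branch inoperative [AND]: Temperature probe lost=not, Controller is inoperative=not → not all inputs occur → does not occur.
Vent system down [OR]: Main rupture disc fails=not, Trip relay is out=not → no input occurs → does not occur.
Cooling jacket fails [AND]: Quench valve faulted=occurs, High-temp switch offline=not, Coolant supply stuck=occurs → not all inputs occur → does not occur.
Interlock chain lost [AND]: Cooling jacket fails=not, Outboard agitator 2 is down=occurs, B chilled-water valve 2 lost=occurs → not all inputs occur → does not occur.
Chemical batch overheats [OR]: Quench path down=occurs, Agitation branch inoperative=not, Vent system down=not, Interlock chain lost=not → at least one input occurs → occurs.

Yes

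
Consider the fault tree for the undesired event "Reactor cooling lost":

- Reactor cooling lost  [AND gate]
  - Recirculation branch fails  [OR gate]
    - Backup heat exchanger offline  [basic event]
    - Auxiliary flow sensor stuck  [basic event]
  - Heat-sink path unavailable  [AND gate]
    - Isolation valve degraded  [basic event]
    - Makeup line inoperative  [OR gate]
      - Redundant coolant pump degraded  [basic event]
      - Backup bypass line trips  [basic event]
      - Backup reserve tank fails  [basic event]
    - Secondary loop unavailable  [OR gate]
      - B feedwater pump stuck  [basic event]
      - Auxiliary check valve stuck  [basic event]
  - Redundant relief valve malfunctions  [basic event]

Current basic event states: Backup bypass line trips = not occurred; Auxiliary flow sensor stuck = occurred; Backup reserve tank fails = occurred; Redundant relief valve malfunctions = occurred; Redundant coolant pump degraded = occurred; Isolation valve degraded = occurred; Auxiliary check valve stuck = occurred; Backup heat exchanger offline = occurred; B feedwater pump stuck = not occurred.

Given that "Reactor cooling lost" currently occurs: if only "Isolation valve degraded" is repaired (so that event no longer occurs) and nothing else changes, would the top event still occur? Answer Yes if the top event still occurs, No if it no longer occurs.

No

Counterfactual: set "Isolation valve degraded" to not occurred.
Recirculation branch fails [OR]: Backup heat exchanger offline=occurs, Auxiliary flow sensor stuck=occurs → at least one input occurs → occurs.
Makeup line inoperative [OR]: Redundant coolant pump degraded=occurs, Backup bypass line trips=not, Backup reserve tank fails=occurs → at least one input occurs → occurs.
Secondary loop unavailable [OR]: B feedwater pump stuck=not, Auxiliary check valve stuck=occurs → at least one input occurs → occurs.
Heat-sink path unavailable [AND]: Isolation valve degraded=not, Makeup line inoperative=occurs, Secondary loop unavailable=occurs → not all inputs occur → does not occur.
Reactor cooling lost [AND]: Recirculation branch fails=occurs, Heat-sink path unavailable=not, Redundant relief valve malfunctions=occurs → not all inputs occur → does not occur.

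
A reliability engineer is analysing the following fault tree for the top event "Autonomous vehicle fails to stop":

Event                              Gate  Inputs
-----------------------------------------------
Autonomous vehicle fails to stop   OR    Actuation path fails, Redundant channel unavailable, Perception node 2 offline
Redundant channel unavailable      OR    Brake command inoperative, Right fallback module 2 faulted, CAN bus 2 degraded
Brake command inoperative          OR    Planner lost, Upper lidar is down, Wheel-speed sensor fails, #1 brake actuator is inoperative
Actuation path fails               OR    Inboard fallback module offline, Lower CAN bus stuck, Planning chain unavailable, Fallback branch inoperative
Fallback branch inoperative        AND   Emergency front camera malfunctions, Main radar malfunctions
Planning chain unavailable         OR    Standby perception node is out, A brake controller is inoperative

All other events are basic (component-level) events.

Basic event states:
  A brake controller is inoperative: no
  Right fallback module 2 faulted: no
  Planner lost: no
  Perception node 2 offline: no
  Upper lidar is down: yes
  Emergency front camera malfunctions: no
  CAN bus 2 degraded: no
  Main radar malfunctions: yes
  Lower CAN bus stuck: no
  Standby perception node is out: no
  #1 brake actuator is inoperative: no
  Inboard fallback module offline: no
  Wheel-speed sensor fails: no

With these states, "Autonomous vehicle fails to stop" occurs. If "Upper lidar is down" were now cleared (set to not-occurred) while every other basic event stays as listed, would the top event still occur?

Counterfactual: set "Upper lidar is down" to not occurred.
Planning chain unavailable [OR]: Standby perception node is out=not, A brake controller is inoperative=not → no input occurs → does not occur.
Fallback branch inoperative [AND]: Emergency front camera malfunctions=not, Main radar malfunctions=occurs → not all inputs occur → does not occur.
Actuation path fails [OR]: Inboard fallback module offline=not, Lower CAN bus stuck=not, Planning chain unavailable=not, Fallback branch inoperative=not → no input occurs → does not occur.
Brake command inoperative [OR]: Planner lost=not, Upper lidar is down=not, Wheel-speed sensor fails=not, #1 brake actuator is inoperative=not → no input occurs → does not occur.
Redundant channel unavailable [OR]: Brake command inoperative=not, Right fallback module 2 faulted=not, CAN bus 2 degraded=not → no input occurs → does not occur.
Autonomous vehicle fails to stop [OR]: Actuation path fails=not, Redundant channel unavailable=not, Perception node 2 offline=not → no input occurs → does not occur.

No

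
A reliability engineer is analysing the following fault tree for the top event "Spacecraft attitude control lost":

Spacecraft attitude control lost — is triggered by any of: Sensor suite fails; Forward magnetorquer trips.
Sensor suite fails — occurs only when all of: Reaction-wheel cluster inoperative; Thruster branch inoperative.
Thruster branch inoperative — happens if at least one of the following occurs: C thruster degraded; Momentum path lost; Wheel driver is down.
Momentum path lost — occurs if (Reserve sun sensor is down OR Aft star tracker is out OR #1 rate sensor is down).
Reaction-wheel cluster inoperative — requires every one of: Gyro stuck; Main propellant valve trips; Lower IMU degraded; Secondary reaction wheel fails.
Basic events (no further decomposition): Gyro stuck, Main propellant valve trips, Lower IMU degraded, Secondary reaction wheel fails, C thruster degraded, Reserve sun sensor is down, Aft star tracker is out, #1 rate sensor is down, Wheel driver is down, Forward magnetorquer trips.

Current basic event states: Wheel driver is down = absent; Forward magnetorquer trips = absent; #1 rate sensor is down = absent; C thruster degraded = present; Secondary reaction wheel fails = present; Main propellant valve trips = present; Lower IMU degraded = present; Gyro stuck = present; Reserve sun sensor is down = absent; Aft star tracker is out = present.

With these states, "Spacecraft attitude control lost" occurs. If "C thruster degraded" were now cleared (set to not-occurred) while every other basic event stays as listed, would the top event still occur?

Counterfactual: set "C thruster degraded" to not occurred.
Reaction-wheel cluster inoperative [AND]: Gyro stuck=occurs, Main propellant valve trips=occurs, Lower IMU degraded=occurs, Secondary reaction wheel fails=occurs → all inputs occur → occurs.
Momentum path lost [OR]: Reserve sun sensor is down=not, Aft star tracker is out=occurs, #1 rate sensor is down=not → at least one input occurs → occurs.
Thruster branch inoperative [OR]: C thruster degraded=not, Momentum path lost=occurs, Wheel driver is down=not → at least one input occurs → occurs.
Sensor suite fails [AND]: Reaction-wheel cluster inoperative=occurs, Thruster branch inoperative=occurs → all inputs occur → occurs.
Spacecraft attitude control lost [OR]: Sensor suite fails=occurs, Forward magnetorquer trips=not → at least one input occurs → occurs.

Yes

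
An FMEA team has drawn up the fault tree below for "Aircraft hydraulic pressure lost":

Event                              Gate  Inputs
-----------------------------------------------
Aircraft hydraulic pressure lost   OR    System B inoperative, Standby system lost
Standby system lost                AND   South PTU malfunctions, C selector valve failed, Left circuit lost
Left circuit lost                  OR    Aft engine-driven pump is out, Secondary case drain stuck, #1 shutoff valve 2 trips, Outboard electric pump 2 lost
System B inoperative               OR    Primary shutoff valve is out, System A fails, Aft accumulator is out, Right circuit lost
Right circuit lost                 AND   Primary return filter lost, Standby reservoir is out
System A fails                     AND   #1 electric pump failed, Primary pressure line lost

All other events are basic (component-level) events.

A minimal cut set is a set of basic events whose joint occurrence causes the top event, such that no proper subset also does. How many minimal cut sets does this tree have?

System A fails [AND]: one cut set from each child combined → 1 × 1 = 1 cut set(s).
Right circuit lost [AND]: one cut set from each child combined → 1 × 1 = 1 cut set(s).
System B inoperative [OR]: union of children's cut sets → 4 cut set(s).
Left circuit lost [OR]: union of children's cut sets → 4 cut set(s).
Standby system lost [AND]: one cut set from each child combined → 1 × 1 × 4 = 4 cut set(s).
Aircraft hydraulic pressure lost [OR]: union of children's cut sets → 8 cut set(s).
Minimal cut sets: {Primary shutoff valve is out}; {#1 electric pump failed, Primary pressure line lost}; {Aft accumulator is out}; {Primary return filter lost, Standby reservoir is out}; {Aft engine-driven pump is out, C selector valve failed, South PTU malfunctions}; {C selector valve failed, Secondary case drain stuck, South PTU malfunctions}; {#1 shutoff valve 2 trips, C selector valve failed, South PTU malfunctions}; {C selector valve failed, Outboard electric pump 2 lost, South PTU malfunctions}.

8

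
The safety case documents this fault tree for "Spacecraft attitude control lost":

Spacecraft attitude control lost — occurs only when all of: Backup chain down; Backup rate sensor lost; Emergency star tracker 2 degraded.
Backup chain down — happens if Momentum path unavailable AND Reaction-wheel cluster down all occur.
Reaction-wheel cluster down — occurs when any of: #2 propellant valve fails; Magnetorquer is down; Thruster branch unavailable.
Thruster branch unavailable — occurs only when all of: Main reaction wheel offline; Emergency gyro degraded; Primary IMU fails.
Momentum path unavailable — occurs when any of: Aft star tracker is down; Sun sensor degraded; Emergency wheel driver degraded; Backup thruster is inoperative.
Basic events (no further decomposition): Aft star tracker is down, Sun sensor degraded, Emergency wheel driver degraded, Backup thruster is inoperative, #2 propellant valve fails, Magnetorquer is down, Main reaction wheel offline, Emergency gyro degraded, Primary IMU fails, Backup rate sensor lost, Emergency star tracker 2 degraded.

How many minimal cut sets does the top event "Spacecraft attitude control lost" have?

Momentum path unavailable [OR]: union of children's cut sets → 4 cut set(s).
Thruster branch unavailable [AND]: one cut set from each child combined → 1 × 1 × 1 = 1 cut set(s).
Reaction-wheel cluster down [OR]: union of children's cut sets → 3 cut set(s).
Backup chain down [AND]: one cut set from each child combined → 4 × 3 = 12 cut set(s).
Spacecraft attitude control lost [AND]: one cut set from each child combined → 12 × 1 × 1 = 12 cut set(s).

12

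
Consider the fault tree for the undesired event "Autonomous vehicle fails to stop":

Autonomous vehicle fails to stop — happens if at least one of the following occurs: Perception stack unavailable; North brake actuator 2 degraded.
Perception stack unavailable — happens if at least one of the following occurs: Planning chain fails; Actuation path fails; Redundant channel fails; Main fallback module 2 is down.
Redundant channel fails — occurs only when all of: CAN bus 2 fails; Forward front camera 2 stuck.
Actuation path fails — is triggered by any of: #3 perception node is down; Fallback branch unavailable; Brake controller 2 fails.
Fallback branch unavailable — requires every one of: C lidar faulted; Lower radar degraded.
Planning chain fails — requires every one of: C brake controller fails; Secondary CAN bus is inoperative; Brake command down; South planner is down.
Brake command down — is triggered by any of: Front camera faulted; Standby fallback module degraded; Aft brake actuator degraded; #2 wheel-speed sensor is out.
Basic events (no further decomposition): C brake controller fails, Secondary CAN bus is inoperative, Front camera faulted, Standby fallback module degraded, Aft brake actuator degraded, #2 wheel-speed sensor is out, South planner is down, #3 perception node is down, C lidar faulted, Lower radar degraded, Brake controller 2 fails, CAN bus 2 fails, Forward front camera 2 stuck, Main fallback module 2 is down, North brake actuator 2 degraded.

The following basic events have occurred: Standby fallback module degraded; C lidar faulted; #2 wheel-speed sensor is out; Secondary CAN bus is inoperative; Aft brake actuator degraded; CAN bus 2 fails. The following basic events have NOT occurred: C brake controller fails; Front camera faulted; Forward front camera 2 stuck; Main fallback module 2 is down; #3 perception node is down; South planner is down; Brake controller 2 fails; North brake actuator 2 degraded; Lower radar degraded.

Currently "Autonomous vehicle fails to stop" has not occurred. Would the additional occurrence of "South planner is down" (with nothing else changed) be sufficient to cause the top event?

No

Counterfactual: set "South planner is down" to occurred.
Brake command down [OR]: Front camera faulted=not, Standby fallback module degraded=occurs, Aft brake actuator degraded=occurs, #2 wheel-speed sensor is out=occurs → at least one input occurs → occurs.
Planning chain fails [AND]: C brake controller fails=not, Secondary CAN bus is inoperative=occurs, Brake command down=occurs, South planner is down=occurs → not all inputs occur → does not occur.
Fallback branch unavailable [AND]: C lidar faulted=occurs, Lower radar degraded=not → not all inputs occur → does not occur.
Actuation path fails [OR]: #3 perception node is down=not, Fallback branch unavailable=not, Brake controller 2 fails=not → no input occurs → does not occur.
Redundant channel fails [AND]: CAN bus 2 fails=occurs, Forward front camera 2 stuck=not → not all inputs occur → does not occur.
Perception stack unavailable [OR]: Planning chain fails=not, Actuation path fails=not, Redundant channel fails=not, Main fallback module 2 is down=not → no input occurs → does not occur.
Autonomous vehicle fails to stop [OR]: Perception stack unavailable=not, North brake actuator 2 degraded=not → no input occurs → does not occur.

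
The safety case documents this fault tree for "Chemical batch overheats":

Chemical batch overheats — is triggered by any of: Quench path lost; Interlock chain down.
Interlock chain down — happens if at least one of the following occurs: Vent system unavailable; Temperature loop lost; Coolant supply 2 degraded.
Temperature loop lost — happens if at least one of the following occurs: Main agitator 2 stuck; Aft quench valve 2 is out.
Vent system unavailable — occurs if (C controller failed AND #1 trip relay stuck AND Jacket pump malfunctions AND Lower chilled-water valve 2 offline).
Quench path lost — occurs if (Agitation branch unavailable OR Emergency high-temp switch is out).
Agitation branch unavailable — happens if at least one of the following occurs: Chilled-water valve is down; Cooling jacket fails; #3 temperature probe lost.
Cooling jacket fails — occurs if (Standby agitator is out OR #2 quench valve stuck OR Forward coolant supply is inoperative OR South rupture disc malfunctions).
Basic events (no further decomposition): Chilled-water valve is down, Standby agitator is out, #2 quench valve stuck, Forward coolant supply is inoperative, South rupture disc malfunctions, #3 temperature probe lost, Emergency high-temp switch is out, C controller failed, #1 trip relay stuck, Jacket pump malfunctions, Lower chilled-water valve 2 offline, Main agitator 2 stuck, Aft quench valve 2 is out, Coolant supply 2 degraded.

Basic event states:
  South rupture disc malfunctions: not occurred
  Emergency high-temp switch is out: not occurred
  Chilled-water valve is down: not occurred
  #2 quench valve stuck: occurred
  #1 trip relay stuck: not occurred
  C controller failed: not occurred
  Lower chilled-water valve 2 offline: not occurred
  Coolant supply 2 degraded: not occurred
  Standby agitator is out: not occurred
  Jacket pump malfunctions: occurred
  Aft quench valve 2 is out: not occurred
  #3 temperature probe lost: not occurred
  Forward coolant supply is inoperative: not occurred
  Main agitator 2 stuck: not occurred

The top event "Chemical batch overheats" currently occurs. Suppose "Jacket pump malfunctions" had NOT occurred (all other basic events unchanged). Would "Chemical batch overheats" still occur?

Counterfactual: set "Jacket pump malfunctions" to not occurred.
Cooling jacket fails [OR]: Standby agitator is out=not, #2 quench valve stuck=occurs, Forward coolant supply is inoperative=not, South rupture disc malfunctions=not → at least one input occurs → occurs.
Agitation branch unavailable [OR]: Chilled-water valve is down=not, Cooling jacket fails=occurs, #3 temperature probe lost=not → at least one input occurs → occurs.
Quench path lost [OR]: Agitation branch unavailable=occurs, Emergency high-temp switch is out=not → at least one input occurs → occurs.
Vent system unavailable [AND]: C controller failed=not, #1 trip relay stuck=not, Jacket pump malfunctions=not, Lower chilled-water valve 2 offline=not → not all inputs occur → does not occur.
Temperature loop lost [OR]: Main agitator 2 stuck=not, Aft quench valve 2 is out=not → no input occurs → does not occur.
Interlock chain down [OR]: Vent system unavailable=not, Temperature loop lost=not, Coolant supply 2 degraded=not → no input occurs → does not occur.
Chemical batch overheats [OR]: Quench path lost=occurs, Interlock chain down=not → at least one input occurs → occurs.

Yes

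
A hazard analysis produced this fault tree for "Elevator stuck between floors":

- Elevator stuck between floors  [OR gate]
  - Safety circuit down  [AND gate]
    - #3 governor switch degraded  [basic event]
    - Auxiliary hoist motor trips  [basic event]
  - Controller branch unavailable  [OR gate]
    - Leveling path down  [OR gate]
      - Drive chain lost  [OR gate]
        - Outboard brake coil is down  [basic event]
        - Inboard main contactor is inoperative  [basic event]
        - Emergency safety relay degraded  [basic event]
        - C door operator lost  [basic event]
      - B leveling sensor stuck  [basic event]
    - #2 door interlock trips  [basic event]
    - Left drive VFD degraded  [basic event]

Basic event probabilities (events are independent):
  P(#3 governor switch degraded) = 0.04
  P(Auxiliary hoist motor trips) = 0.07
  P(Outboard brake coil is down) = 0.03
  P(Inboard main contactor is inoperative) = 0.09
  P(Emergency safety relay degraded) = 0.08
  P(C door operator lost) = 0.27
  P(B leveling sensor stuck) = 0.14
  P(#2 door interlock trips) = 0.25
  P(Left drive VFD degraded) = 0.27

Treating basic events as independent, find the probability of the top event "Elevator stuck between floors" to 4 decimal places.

P(Safety circuit down) [AND] = 0.04 × 0.07 = 0.002800
P(Drive chain lost) [OR] = 1 − (1−0.03) × (1−0.09) × (1−0.08) × (1−0.27) = 0.407179
P(Leveling path down) [OR] = 1 − (1−0.407179) × (1−0.14) = 0.490174
P(Controller branch unavailable) [OR] = 1 − (1−0.490174) × (1−0.25) × (1−0.27) = 0.720870
P(Elevator stuck between floors) [OR] = 1 − (1−0.002800) × (1−0.720870) = 0.721652
Rounded to 4 decimal places: P(Elevator stuck between floors) ≈ 0.7217.

0.7217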